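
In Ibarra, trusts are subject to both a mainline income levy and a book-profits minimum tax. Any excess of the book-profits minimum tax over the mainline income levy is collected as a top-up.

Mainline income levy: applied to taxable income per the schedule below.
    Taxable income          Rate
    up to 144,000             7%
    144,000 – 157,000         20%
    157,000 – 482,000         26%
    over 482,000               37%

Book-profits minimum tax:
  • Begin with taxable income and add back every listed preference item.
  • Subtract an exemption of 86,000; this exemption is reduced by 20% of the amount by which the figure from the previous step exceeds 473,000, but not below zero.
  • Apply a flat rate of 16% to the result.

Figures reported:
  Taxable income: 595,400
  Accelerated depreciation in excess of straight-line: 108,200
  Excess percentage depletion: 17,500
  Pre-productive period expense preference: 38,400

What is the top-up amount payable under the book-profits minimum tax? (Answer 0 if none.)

Book-profits minimum tax:
  Adjusted income: 595,400 + 108,200 + 17,500 + 38,400 = 759,500
  Exemption: 86,000 − 20% × (759,500 − 473,000) = 86,000 − 57,300 = 28,700
  Base: 759,500 − 28,700 = 730,800
  730,800 × 16% = 116,928

Mainline income levy:
  144,000 × 7% = 10,080
  13,000 × 20% = 2,600
  325,000 × 26% = 84,500
  113,400 × 37% = 41,958
  → 139,138

116,928 ≤ 139,138, so no add-on is due.

0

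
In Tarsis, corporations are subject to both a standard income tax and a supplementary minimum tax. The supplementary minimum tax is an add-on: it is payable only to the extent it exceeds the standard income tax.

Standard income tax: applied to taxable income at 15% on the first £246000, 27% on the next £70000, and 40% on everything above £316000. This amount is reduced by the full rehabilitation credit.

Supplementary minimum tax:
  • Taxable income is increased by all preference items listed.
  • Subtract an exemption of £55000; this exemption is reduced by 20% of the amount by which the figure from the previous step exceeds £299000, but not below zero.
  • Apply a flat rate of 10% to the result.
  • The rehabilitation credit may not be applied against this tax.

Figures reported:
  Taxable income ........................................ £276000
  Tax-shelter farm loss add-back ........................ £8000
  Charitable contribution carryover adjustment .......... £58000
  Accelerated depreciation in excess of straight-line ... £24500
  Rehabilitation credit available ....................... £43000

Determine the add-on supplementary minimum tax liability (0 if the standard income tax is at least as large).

£30500

Supplementary minimum tax:
  Adjusted income: £276000 + £8000 + £58000 + £24500 = £366500
  Exemption: £55000 − 20% × (£366500 − £299000) = £55000 − £13500 = £41500
  Base: £366500 − £41500 = £325000
  £325000 × 10% = £32500

Standard income tax:
  £246000 × 15% = £36900
  £30000 × 27% = £8100
  → £45000
  Less rehabilitation credit £43000 → £2000

Excess of supplementary minimum tax over standard income tax: £32500 − £2000 = £30500.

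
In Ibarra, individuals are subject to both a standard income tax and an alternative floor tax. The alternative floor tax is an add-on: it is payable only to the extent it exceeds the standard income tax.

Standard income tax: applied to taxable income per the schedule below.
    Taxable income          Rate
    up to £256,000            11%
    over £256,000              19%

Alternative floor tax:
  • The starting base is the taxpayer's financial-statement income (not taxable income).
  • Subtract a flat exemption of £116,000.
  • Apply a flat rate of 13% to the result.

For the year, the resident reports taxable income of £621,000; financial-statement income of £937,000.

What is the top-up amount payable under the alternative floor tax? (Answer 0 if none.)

£9,220

Alternative floor tax:
  Base (financial-statement income): £937,000
  Less exemption £116,000 → base £821,000
  £821,000 × 13% = £106,730

Standard income tax:
  £256,000 × 11% = £28,160
  £365,000 × 19% = £69,350
  → £97,510

Excess of alternative floor tax over standard income tax: £106,730 − £97,510 = £9,220.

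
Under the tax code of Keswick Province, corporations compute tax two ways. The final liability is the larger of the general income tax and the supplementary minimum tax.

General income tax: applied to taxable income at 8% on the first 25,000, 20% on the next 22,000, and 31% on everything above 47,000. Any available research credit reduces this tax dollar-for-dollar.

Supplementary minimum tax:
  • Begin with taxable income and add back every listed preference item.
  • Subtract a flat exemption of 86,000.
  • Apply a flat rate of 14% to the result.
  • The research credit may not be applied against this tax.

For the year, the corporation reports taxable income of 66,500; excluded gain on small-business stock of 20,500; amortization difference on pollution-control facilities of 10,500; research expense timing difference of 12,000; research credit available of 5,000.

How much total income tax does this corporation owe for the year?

7,445

Supplementary minimum tax:
  Adjusted income: 66,500 + 20,500 + 10,500 + 12,000 = 109,500
  Less exemption 86,000 → base 23,500
  23,500 × 14% = 3,290

General income tax:
  25,000 × 8% = 2,000
  22,000 × 20% = 4,400
  19,500 × 31% = 6,045
  → 12,445
  Less research credit 5,000 → 7,445

7,445 > 3,290, so the general income tax governs.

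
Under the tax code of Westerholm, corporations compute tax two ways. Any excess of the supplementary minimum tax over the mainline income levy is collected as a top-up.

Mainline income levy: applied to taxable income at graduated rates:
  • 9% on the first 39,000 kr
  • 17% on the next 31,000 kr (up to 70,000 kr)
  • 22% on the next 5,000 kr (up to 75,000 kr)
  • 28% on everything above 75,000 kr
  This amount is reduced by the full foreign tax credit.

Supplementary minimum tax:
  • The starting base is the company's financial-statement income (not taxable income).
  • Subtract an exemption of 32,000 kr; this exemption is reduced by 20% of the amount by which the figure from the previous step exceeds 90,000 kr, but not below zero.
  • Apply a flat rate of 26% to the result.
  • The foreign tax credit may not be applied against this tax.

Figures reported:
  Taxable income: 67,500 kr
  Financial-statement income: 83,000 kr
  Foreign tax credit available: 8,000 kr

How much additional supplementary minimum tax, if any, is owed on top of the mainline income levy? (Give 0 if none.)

Supplementary minimum tax:
  Base (financial-statement income): 83,000 kr
  Exemption: 83,000 kr ≤ 90,000 kr, so full 32,000 kr applies
  Base: 83,000 kr − 32,000 kr = 51,000 kr
  51,000 kr × 26% = 13,260 kr

Mainline income levy:
  39,000 kr × 9% = 3,510 kr
  28,500 kr × 17% = 4,845 kr
  → 8,355 kr
  Less foreign tax credit 8,000 kr → 355 kr

Excess of supplementary minimum tax over mainline income levy: 13,260 kr − 355 kr = 12,905 kr.

12,905 kr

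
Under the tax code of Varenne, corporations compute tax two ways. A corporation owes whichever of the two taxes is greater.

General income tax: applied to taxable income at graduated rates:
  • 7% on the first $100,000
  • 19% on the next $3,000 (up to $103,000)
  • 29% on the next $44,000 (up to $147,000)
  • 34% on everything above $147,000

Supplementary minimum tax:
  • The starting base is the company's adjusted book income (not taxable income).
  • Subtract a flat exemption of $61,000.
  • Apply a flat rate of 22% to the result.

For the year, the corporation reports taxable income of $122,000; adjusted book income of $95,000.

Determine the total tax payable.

$13,080

General income tax:
  $100,000 × 7% = $7,000
  $3,000 × 19% = $570
  $19,000 × 29% = $5,510
  → $13,080

Supplementary minimum tax:
  Base (adjusted book income): $95,000
  Less exemption $61,000 → base $34,000
  $34,000 × 22% = $7,480

$13,080 > $7,480, so the general income tax governs.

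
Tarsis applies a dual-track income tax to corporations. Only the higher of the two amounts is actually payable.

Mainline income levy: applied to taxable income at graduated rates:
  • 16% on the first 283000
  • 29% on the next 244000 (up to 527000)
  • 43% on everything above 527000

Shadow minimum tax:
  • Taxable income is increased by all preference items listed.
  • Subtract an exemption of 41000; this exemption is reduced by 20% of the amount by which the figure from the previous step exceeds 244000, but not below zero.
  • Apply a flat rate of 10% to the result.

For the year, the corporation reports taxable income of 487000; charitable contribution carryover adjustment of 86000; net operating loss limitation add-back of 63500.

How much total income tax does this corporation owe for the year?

Mainline income levy:
  283000 × 16% = 45280
  204000 × 29% = 59160
  → 104440

Shadow minimum tax:
  Adjusted income: 487000 + 86000 + 63500 = 636500
  Exemption: 20% × (636500 − 244000) = 78500 ≥ 41000, so the exemption is fully phased out
  Base: 636500 − 0 = 636500
  636500 × 10% = 63650

104440 > 63650, so the mainline income levy governs.

104440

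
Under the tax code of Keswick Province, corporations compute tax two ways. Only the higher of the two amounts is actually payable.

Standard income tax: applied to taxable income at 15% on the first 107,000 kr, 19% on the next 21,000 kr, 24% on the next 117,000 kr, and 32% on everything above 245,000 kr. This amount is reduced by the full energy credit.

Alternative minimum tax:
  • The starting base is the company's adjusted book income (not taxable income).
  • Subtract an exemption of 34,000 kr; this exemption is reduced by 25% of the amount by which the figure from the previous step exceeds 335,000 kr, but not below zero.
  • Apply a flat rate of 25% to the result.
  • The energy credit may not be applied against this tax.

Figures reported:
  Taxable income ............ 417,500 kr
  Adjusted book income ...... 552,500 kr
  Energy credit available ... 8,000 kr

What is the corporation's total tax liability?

Standard income tax:
  107,000 kr × 15% = 16,050 kr
  21,000 kr × 19% = 3,990 kr
  117,000 kr × 24% = 28,080 kr
  172,500 kr × 32% = 55,200 kr
  → 103,320 kr
  Less energy credit 8,000 kr → 95,320 kr

Alternative minimum tax:
  Base (adjusted book income): 552,500 kr
  Exemption: 25% × (552,500 kr − 335,000 kr) = 54,375 kr ≥ 34,000 kr, so the exemption is fully phased out
  Base: 552,500 kr − 0 kr = 552,500 kr
  552,500 kr × 25% = 138,125 kr

138,125 kr > 95,320 kr, so the alternative minimum tax is the binding amount.

138,125 kr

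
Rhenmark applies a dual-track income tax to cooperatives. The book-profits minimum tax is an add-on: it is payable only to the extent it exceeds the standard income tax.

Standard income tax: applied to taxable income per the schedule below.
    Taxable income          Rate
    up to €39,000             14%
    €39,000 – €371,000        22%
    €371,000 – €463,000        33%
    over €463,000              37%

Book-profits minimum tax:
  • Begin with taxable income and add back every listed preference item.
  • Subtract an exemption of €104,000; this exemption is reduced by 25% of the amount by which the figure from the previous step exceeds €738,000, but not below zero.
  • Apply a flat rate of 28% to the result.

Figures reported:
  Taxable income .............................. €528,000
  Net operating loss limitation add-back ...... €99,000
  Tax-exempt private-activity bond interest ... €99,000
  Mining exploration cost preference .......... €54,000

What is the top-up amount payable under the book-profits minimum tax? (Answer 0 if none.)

Book-profits minimum tax:
  Adjusted income: €528,000 + €99,000 + €99,000 + €54,000 = €780,000
  Exemption: €104,000 − 25% × (€780,000 − €738,000) = €104,000 − €10,500 = €93,500
  Base: €780,000 − €93,500 = €686,500
  €686,500 × 28% = €192,220

Standard income tax:
  €39,000 × 14% = €5,460
  €332,000 × 22% = €73,040
  €92,000 × 33% = €30,360
  €65,000 × 37% = €24,050
  → €132,910

Excess of book-profits minimum tax over standard income tax: €192,220 − €132,910 = €59,310.

€59,310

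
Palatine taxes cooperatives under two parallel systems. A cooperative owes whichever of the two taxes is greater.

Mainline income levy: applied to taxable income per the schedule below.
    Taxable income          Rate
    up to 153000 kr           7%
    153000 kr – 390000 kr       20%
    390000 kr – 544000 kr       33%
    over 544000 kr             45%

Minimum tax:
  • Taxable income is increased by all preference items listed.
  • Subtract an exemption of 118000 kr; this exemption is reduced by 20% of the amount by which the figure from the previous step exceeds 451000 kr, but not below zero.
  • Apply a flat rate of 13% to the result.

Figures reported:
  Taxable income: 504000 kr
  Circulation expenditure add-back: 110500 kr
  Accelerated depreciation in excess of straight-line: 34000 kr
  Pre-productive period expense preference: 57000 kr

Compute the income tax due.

95730 kr

Minimum tax:
  Adjusted income: 504000 kr + 110500 kr + 34000 kr + 57000 kr = 705500 kr
  Exemption: 118000 kr − 20% × (705500 kr − 451000 kr) = 118000 kr − 50900 kr = 67100 kr
  Base: 705500 kr − 67100 kr = 638400 kr
  638400 kr × 13% = 82992 kr

Mainline income levy:
  153000 kr × 7% = 10710 kr
  237000 kr × 20% = 47400 kr
  114000 kr × 33% = 37620 kr
  → 95730 kr

95730 kr > 82992 kr, so the mainline income levy governs.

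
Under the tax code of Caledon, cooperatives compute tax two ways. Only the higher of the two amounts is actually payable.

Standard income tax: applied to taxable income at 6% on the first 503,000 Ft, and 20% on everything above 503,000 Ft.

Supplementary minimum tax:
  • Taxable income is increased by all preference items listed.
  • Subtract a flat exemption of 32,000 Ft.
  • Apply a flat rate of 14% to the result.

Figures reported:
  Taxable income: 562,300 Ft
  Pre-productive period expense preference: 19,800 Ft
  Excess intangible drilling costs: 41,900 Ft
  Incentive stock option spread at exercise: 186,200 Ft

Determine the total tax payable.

Standard income tax:
  503,000 Ft × 6% = 30,180 Ft
  59,300 Ft × 20% = 11,860 Ft
  → 42,040 Ft

Supplementary minimum tax:
  Adjusted income: 562,300 Ft + 19,800 Ft + 41,900 Ft + 186,200 Ft = 810,200 Ft
  Less exemption 32,000 Ft → base 778,200 Ft
  778,200 Ft × 14% = 108,948 Ft

108,948 Ft > 42,040 Ft, so the supplementary minimum tax is the binding amount.

108,948 Ft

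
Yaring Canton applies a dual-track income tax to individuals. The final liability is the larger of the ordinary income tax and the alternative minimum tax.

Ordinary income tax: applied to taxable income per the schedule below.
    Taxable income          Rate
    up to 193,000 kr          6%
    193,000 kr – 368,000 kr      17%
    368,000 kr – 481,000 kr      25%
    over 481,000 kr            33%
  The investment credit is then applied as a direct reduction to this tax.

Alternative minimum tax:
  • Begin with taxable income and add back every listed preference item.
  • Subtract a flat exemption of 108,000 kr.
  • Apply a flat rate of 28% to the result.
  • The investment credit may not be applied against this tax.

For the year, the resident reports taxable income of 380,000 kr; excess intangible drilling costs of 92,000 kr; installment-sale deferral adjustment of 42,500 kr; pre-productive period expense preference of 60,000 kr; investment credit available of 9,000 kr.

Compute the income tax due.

130,620 kr

Alternative minimum tax:
  Adjusted income: 380,000 kr + 92,000 kr + 42,500 kr + 60,000 kr = 574,500 kr
  Less exemption 108,000 kr → base 466,500 kr
  466,500 kr × 28% = 130,620 kr

Ordinary income tax:
  193,000 kr × 6% = 11,580 kr
  175,000 kr × 17% = 29,750 kr
  12,000 kr × 25% = 3,000 kr
  → 44,330 kr
  Less investment credit 9,000 kr → 35,330 kr

130,620 kr > 35,330 kr, so the alternative minimum tax is the binding amount.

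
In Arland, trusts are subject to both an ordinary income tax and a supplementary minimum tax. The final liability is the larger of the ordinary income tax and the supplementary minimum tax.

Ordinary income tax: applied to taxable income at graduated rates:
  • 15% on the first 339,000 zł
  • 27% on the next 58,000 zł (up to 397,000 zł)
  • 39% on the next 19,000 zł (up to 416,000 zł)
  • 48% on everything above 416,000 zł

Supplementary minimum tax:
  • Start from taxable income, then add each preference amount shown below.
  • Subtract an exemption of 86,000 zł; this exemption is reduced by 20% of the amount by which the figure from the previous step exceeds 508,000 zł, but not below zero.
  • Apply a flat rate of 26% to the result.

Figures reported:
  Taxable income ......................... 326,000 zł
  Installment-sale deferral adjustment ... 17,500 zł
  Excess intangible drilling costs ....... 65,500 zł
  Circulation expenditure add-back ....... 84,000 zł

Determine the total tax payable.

105,820 zł

Supplementary minimum tax:
  Adjusted income: 326,000 zł + 17,500 zł + 65,500 zł + 84,000 zł = 493,000 zł
  Exemption: 493,000 zł ≤ 508,000 zł, so full 86,000 zł applies
  Base: 493,000 zł − 86,000 zł = 407,000 zł
  407,000 zł × 26% = 105,820 zł

Ordinary income tax:
  326,000 zł × 15% = 48,900 zł

105,820 zł > 48,900 zł, so the supplementary minimum tax is the binding amount.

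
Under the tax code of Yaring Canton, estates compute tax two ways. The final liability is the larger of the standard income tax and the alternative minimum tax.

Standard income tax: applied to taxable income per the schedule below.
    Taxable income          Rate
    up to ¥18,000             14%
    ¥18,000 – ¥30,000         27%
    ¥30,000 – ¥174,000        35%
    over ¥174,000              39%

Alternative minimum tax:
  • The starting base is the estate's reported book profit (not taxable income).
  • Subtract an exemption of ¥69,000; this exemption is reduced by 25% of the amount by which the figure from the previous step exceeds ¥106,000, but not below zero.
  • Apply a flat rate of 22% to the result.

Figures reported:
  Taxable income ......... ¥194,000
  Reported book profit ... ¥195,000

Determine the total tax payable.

¥63,960

Alternative minimum tax:
  Base (reported book profit): ¥195,000
  Exemption: ¥69,000 − 25% × (¥195,000 − ¥106,000) = ¥69,000 − ¥22,250 = ¥46,750
  Base: ¥195,000 − ¥46,750 = ¥148,250
  ¥148,250 × 22% = ¥32,615

Standard income tax:
  ¥18,000 × 14% = ¥2,520
  ¥12,000 × 27% = ¥3,240
  ¥144,000 × 35% = ¥50,400
  ¥20,000 × 39% = ¥7,800
  → ¥63,960

¥63,960 > ¥32,615, so the standard income tax governs.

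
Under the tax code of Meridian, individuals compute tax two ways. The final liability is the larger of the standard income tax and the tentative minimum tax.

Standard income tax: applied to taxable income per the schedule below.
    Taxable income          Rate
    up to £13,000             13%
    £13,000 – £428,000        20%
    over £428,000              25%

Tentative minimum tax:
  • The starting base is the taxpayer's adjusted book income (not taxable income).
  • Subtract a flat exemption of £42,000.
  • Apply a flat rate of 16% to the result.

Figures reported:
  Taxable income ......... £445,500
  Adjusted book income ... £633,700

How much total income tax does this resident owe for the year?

£94,672

Standard income tax:
  £13,000 × 13% = £1,690
  £415,000 × 20% = £83,000
  £17,500 × 25% = £4,375
  → £89,065

Tentative minimum tax:
  Base (adjusted book income): £633,700
  Less exemption £42,000 → base £591,700
  £591,700 × 16% = £94,672

£94,672 > £89,065, so the tentative minimum tax is the binding amount.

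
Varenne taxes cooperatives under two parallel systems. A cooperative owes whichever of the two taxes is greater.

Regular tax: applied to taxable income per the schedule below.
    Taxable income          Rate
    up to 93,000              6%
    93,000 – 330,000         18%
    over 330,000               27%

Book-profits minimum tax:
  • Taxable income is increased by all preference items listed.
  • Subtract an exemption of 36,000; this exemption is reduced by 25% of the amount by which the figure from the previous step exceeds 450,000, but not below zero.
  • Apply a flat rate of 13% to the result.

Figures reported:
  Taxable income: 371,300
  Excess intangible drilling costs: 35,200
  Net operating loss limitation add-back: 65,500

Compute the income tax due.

59,391

Book-profits minimum tax:
  Adjusted income: 371,300 + 35,200 + 65,500 = 472,000
  Exemption: 36,000 − 25% × (472,000 − 450,000) = 36,000 − 5,500 = 30,500
  Base: 472,000 − 30,500 = 441,500
  441,500 × 13% = 57,395

Regular tax:
  93,000 × 6% = 5,580
  237,000 × 18% = 42,660
  41,300 × 27% = 11,151
  → 59,391

59,391 > 57,395, so the regular tax governs.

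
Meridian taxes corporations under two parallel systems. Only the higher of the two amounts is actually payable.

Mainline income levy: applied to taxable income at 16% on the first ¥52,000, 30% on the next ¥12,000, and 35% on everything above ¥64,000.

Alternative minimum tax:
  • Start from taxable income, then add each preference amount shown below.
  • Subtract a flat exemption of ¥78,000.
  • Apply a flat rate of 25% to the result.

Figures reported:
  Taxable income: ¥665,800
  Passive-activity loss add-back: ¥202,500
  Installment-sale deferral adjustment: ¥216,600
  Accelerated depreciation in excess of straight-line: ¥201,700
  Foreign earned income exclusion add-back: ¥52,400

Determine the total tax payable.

¥315,250

Mainline income levy:
  ¥52,000 × 16% = ¥8,320
  ¥12,000 × 30% = ¥3,600
  ¥601,800 × 35% = ¥210,630
  → ¥222,550

Alternative minimum tax:
  Adjusted income: ¥665,800 + ¥202,500 + ¥216,600 + ¥201,700 + ¥52,400 = ¥1,339,000
  Less exemption ¥78,000 → base ¥1,261,000
  ¥1,261,000 × 25% = ¥315,250

¥315,250 > ¥222,550, so the alternative minimum tax is the binding amount.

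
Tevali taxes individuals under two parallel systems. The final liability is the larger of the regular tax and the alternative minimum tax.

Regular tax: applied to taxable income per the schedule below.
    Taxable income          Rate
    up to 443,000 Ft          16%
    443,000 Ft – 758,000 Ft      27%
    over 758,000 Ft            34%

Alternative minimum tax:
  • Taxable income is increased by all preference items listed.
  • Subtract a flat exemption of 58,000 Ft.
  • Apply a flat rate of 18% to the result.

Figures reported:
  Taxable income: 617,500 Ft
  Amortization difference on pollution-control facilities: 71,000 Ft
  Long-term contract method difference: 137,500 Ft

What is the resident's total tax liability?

Alternative minimum tax:
  Adjusted income: 617,500 Ft + 71,000 Ft + 137,500 Ft = 826,000 Ft
  Less exemption 58,000 Ft → base 768,000 Ft
  768,000 Ft × 18% = 138,240 Ft

Regular tax:
  443,000 Ft × 16% = 70,880 Ft
  174,500 Ft × 27% = 47,115 Ft
  → 117,995 Ft

138,240 Ft > 117,995 Ft, so the alternative minimum tax is the binding amount.

138,240 Ft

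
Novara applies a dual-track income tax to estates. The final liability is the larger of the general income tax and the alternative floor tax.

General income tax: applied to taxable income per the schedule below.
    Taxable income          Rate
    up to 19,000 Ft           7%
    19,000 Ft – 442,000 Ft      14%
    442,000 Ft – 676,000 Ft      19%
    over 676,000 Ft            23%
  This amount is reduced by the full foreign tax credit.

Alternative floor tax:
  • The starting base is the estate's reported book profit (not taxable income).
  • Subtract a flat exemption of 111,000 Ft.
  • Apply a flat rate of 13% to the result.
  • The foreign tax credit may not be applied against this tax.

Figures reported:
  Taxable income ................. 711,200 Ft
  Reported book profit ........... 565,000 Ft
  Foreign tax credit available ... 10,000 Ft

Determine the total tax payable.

103,106 Ft

Alternative floor tax:
  Base (reported book profit): 565,000 Ft
  Less exemption 111,000 Ft → base 454,000 Ft
  454,000 Ft × 13% = 59,020 Ft

General income tax:
  19,000 Ft × 7% = 1,330 Ft
  423,000 Ft × 14% = 59,220 Ft
  234,000 Ft × 19% = 44,460 Ft
  35,200 Ft × 23% = 8,096 Ft
  → 113,106 Ft
  Less foreign tax credit 10,000 Ft → 103,106 Ft

103,106 Ft > 59,020 Ft, so the general income tax governs.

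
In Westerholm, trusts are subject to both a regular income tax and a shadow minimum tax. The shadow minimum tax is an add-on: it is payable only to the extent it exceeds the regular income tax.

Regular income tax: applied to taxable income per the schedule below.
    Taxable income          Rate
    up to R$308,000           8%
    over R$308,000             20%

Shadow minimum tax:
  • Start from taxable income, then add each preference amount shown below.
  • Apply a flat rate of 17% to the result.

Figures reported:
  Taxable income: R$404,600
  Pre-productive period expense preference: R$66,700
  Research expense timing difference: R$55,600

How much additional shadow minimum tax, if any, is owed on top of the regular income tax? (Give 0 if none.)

Shadow minimum tax:
  Adjusted income: R$404,600 + R$66,700 + R$55,600 = R$526,900
  R$526,900 × 17% = R$89,573

Regular income tax:
  R$308,000 × 8% = R$24,640
  R$96,600 × 20% = R$19,320
  → R$43,960

Excess of shadow minimum tax over regular income tax: R$89,573 − R$43,960 = R$45,613.

R$45,613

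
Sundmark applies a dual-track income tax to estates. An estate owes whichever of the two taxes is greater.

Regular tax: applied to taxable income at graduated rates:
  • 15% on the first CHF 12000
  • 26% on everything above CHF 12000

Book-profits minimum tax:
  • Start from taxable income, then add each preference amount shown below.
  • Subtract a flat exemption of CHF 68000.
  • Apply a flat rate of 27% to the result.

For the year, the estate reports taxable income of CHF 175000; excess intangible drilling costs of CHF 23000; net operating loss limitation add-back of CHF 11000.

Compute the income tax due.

CHF 44180

Book-profits minimum tax:
  Adjusted income: CHF 175000 + CHF 23000 + CHF 11000 = CHF 209000
  Less exemption CHF 68000 → base CHF 141000
  CHF 141000 × 27% = CHF 38070

Regular tax:
  CHF 12000 × 15% = CHF 1800
  CHF 163000 × 26% = CHF 42380
  → CHF 44180

CHF 44180 > CHF 38070, so the regular tax governs.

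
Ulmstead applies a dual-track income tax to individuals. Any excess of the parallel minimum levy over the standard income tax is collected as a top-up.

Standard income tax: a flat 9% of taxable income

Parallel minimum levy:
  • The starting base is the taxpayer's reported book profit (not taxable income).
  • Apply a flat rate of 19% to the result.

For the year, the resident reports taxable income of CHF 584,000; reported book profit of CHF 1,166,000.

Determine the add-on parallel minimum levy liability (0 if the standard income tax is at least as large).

Standard income tax:
  CHF 584,000 × 9% = CHF 52,560

Parallel minimum levy:
  Base (reported book profit): CHF 1,166,000
  CHF 1,166,000 × 19% = CHF 221,540

Excess of parallel minimum levy over standard income tax: CHF 221,540 − CHF 52,560 = CHF 168,980.

CHF 168,980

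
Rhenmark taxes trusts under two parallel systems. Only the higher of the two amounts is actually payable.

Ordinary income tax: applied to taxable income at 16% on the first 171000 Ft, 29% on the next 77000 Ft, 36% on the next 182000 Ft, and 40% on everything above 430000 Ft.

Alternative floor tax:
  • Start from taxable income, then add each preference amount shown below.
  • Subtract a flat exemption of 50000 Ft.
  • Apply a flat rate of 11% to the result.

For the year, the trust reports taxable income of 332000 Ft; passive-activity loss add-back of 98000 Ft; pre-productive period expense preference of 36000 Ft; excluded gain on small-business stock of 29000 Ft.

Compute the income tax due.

Ordinary income tax:
  171000 Ft × 16% = 27360 Ft
  77000 Ft × 29% = 22330 Ft
  84000 Ft × 36% = 30240 Ft
  → 79930 Ft

Alternative floor tax:
  Adjusted income: 332000 Ft + 98000 Ft + 36000 Ft + 29000 Ft = 495000 Ft
  Less exemption 50000 Ft → base 445000 Ft
  445000 Ft × 11% = 48950 Ft

79930 Ft > 48950 Ft, so the ordinary income tax governs.

79930 Ft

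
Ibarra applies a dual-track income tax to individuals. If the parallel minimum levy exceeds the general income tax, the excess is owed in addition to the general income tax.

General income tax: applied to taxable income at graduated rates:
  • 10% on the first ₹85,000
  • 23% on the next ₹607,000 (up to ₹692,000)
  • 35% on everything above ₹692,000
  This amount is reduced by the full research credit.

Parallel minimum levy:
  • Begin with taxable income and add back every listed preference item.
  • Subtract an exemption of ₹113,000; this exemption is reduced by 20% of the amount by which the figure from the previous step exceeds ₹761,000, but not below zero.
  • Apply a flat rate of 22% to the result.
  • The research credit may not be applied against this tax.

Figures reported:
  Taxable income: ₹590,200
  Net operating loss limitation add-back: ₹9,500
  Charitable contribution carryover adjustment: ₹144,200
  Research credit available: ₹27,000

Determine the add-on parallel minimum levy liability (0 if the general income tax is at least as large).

Parallel minimum levy:
  Adjusted income: ₹590,200 + ₹9,500 + ₹144,200 = ₹743,900
  Exemption: ₹743,900 ≤ ₹761,000, so full ₹113,000 applies
  Base: ₹743,900 − ₹113,000 = ₹630,900
  ₹630,900 × 22% = ₹138,798

General income tax:
  ₹85,000 × 10% = ₹8,500
  ₹505,200 × 23% = ₹116,196
  → ₹124,696
  Less research credit ₹27,000 → ₹97,696

Excess of parallel minimum levy over general income tax: ₹138,798 − ₹97,696 = ₹41,102.

₹41,102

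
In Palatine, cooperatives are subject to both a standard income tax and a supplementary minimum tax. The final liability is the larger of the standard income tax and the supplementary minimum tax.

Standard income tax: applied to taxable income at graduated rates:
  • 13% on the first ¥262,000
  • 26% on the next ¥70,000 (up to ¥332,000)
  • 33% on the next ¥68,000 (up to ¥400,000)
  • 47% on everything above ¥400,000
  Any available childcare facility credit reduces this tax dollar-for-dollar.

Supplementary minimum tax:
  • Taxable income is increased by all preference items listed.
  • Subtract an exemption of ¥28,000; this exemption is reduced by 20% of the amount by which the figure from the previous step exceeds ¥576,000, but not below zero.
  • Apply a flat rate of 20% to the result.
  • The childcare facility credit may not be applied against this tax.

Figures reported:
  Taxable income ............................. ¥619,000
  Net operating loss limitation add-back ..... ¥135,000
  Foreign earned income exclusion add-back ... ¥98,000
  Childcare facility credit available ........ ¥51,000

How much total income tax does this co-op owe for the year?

Standard income tax:
  ¥262,000 × 13% = ¥34,060
  ¥70,000 × 26% = ¥18,200
  ¥68,000 × 33% = ¥22,440
  ¥219,000 × 47% = ¥102,930
  → ¥177,630
  Less childcare facility credit ¥51,000 → ¥126,630

Supplementary minimum tax:
  Adjusted income: ¥619,000 + ¥135,000 + ¥98,000 = ¥852,000
  Exemption: 20% × (¥852,000 − ¥576,000) = ¥55,200 ≥ ¥28,000, so the exemption is fully phased out
  Base: ¥852,000 − ¥0 = ¥852,000
  ¥852,000 × 20% = ¥170,400

¥170,400 > ¥126,630, so the supplementary minimum tax is the binding amount.

¥170,400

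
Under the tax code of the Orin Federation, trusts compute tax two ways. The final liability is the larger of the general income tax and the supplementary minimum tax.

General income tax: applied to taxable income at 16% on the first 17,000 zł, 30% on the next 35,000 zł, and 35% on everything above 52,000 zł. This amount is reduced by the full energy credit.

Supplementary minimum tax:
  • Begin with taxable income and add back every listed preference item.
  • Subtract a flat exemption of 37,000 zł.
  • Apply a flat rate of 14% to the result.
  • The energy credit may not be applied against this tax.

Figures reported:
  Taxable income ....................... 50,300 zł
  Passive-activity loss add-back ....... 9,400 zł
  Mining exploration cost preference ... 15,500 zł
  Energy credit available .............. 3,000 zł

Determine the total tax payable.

General income tax:
  17,000 zł × 16% = 2,720 zł
  33,300 zł × 30% = 9,990 zł
  → 12,710 zł
  Less energy credit 3,000 zł → 9,710 zł

Supplementary minimum tax:
  Adjusted income: 50,300 zł + 9,400 zł + 15,500 zł = 75,200 zł
  Less exemption 37,000 zł → base 38,200 zł
  38,200 zł × 14% = 5,348 zł

9,710 zł > 5,348 zł, so the general income tax governs.

9,710 zł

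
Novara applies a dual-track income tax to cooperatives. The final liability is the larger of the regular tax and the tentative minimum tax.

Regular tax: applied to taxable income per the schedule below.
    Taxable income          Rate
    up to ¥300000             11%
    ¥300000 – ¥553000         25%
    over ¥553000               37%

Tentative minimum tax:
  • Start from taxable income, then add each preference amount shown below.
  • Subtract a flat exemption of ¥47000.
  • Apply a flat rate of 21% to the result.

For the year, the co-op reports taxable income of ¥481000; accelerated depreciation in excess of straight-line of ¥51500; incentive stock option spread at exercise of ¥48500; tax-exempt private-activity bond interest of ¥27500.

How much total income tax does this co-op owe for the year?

¥117915

Tentative minimum tax:
  Adjusted income: ¥481000 + ¥51500 + ¥48500 + ¥27500 = ¥608500
  Less exemption ¥47000 → base ¥561500
  ¥561500 × 21% = ¥117915

Regular tax:
  ¥300000 × 11% = ¥33000
  ¥181000 × 25% = ¥45250
  → ¥78250

¥117915 > ¥78250, so the tentative minimum tax is the binding amount.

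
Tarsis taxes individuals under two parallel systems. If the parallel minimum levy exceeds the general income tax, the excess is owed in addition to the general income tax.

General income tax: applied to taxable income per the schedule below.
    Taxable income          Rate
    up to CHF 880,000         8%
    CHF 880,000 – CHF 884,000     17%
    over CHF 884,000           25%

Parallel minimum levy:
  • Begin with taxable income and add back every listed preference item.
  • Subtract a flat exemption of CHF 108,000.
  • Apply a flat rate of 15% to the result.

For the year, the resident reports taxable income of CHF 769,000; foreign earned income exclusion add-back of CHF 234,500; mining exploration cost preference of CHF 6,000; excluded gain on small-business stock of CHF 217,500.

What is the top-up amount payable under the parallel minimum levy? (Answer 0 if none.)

Parallel minimum levy:
  Adjusted income: CHF 769,000 + CHF 234,500 + CHF 6,000 + CHF 217,500 = CHF 1,227,000
  Less exemption CHF 108,000 → base CHF 1,119,000
  CHF 1,119,000 × 15% = CHF 167,850

General income tax:
  CHF 769,000 × 8% = CHF 61,520

Excess of parallel minimum levy over general income tax: CHF 167,850 − CHF 61,520 = CHF 106,330.

CHF 106,330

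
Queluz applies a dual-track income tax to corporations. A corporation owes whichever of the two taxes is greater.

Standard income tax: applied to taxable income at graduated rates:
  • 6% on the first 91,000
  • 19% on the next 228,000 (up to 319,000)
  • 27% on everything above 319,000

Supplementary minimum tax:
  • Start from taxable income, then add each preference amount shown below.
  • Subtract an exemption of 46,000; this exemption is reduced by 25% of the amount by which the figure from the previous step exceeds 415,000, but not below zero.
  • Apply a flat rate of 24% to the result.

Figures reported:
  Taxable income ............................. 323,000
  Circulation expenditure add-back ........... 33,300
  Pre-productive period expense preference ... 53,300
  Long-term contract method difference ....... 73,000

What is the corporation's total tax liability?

108,840

Standard income tax:
  91,000 × 6% = 5,460
  228,000 × 19% = 43,320
  4,000 × 27% = 1,080
  → 49,860

Supplementary minimum tax:
  Adjusted income: 323,000 + 33,300 + 53,300 + 73,000 = 482,600
  Exemption: 46,000 − 25% × (482,600 − 415,000) = 46,000 − 16,900 = 29,100
  Base: 482,600 − 29,100 = 453,500
  453,500 × 24% = 108,840

108,840 > 49,860, so the supplementary minimum tax is the binding amount.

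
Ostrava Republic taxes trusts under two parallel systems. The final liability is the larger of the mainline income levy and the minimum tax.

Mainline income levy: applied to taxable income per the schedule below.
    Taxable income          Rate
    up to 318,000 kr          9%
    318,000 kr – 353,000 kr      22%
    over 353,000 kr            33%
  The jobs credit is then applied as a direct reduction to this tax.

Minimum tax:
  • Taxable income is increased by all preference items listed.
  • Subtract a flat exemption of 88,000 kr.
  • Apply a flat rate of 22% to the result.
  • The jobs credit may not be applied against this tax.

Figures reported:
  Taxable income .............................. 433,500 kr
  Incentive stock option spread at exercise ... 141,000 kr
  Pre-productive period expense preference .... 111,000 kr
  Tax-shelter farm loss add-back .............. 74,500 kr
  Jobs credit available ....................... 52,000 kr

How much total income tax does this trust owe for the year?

Mainline income levy:
  318,000 kr × 9% = 28,620 kr
  35,000 kr × 22% = 7,700 kr
  80,500 kr × 33% = 26,565 kr
  → 62,885 kr
  Less jobs credit 52,000 kr → 10,885 kr

Minimum tax:
  Adjusted income: 433,500 kr + 141,000 kr + 111,000 kr + 74,500 kr = 760,000 kr
  Less exemption 88,000 kr → base 672,000 kr
  672,000 kr × 22% = 147,840 kr

147,840 kr > 10,885 kr, so the minimum tax is the binding amount.

147,840 kr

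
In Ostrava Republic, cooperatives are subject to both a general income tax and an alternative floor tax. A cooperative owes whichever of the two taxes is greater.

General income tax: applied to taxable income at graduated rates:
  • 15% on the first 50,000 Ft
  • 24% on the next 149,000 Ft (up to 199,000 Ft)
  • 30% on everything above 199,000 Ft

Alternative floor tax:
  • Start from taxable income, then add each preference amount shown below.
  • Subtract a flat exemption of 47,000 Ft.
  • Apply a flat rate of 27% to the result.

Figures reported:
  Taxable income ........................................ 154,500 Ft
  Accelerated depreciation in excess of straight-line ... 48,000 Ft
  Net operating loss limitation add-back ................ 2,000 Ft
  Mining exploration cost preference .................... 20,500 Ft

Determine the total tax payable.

48,060 Ft

General income tax:
  50,000 Ft × 15% = 7,500 Ft
  104,500 Ft × 24% = 25,080 Ft
  → 32,580 Ft

Alternative floor tax:
  Adjusted income: 154,500 Ft + 48,000 Ft + 2,000 Ft + 20,500 Ft = 225,000 Ft
  Less exemption 47,000 Ft → base 178,000 Ft
  178,000 Ft × 27% = 48,060 Ft

48,060 Ft > 32,580 Ft, so the alternative floor tax is the binding amount.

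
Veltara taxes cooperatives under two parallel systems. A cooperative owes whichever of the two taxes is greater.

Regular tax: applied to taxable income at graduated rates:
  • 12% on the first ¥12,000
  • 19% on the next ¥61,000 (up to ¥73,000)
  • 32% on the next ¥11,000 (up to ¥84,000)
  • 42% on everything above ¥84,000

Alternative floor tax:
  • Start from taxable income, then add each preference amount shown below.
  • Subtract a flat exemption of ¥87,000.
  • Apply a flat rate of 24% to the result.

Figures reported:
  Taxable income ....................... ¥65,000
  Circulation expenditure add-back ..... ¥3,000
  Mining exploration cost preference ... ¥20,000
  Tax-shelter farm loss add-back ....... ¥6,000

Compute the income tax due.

¥11,510

Alternative floor tax:
  Adjusted income: ¥65,000 + ¥3,000 + ¥20,000 + ¥6,000 = ¥94,000
  Less exemption ¥87,000 → base ¥7,000
  ¥7,000 × 24% = ¥1,680

Regular tax:
  ¥12,000 × 12% = ¥1,440
  ¥53,000 × 19% = ¥10,070
  → ¥11,510

¥11,510 > ¥1,680, so the regular tax governs.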